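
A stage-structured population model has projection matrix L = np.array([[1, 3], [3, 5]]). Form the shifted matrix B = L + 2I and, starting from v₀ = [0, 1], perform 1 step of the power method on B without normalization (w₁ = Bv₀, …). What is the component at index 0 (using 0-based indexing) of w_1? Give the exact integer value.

B = L + 2I has rows (3, 3); (3, 7)
w1 = Bv₀ = (3·0 + 3·1; 3·0 + 7·1) = (3, 7)
Requested component of w1: 3

3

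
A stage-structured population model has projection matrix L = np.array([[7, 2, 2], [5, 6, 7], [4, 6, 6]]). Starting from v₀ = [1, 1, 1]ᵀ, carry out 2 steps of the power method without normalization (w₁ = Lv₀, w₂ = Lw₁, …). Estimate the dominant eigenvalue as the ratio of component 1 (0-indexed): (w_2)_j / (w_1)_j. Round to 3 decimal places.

λ ≈ 15.278

w1 = Lv₀ = (7·1 + 2·1 + 2·1; 5·1 + 6·1 + 7·1; 4·1 + 6·1 + 6·1) = (11, 18, 16)
w2 = Lw1 = (7·11 + 2·18 + 2·16; 5·11 + 6·18 + 7·16; 4·11 + 6·18 + 6·16) = (145, 275, 248)
Ratio at component: 275 / 18 = 15.278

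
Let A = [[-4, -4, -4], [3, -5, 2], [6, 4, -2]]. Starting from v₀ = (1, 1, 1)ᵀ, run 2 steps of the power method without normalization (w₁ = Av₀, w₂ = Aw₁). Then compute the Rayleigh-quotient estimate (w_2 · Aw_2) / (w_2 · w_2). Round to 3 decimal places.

-1.244

w1 = Av₀ = (-12, 0, 8)
w2 = Aw1 = (16, -20, -88)
Aw2 = (368, -28, 192)
w2·Aw2 = 16·368 + (-20)·(-28) + (-88)·192 = -10448; w2·w2 = 16·16 + (-20)·(-20) + (-88)·(-88) = 8400
λ ≈ -10448/8400 = -1.244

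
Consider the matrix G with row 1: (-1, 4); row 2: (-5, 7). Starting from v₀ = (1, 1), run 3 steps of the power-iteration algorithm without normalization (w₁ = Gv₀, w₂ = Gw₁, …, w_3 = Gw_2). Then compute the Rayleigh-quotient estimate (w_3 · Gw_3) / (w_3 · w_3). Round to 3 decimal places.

w1 = Gv₀ = (3, 2)
w2 = Gw1 = (5, -1)
w3 = Gw2 = (-9, -32)
Gw3 = (-119, -179)
w3·Gw3 = (-9)·(-119) + (-32)·(-179) = 6799; w3·w3 = (-9)·(-9) + (-32)·(-32) = 1105
λ ≈ 6799/1105 = 6.153

6.153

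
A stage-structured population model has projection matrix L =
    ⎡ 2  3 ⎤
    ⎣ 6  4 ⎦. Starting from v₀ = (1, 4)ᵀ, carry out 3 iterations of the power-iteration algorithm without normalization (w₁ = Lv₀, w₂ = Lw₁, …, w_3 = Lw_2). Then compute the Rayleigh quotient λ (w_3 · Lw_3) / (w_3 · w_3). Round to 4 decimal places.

w1 = Lv₀ = (14, 22)
w2 = Lw1 = (94, 172)
w3 = Lw2 = (704, 1252)
Lw3 = (5164, 9232)
w3·Lw3 = 704·5164 + 1252·9232 = 15193920; w3·w3 = 704·704 + 1252·1252 = 2063120
λ ≈ 15193920/2063120 = 7.3645

λ ≈ 7.3645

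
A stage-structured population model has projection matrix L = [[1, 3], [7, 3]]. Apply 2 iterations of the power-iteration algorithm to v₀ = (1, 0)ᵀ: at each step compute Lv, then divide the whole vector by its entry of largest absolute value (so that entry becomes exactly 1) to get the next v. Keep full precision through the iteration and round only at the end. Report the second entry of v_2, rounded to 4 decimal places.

1.0000

Lv0 = (1.00000, 7.00000); divide by 7.00000 → v1 = (0.14286, 1.00000)
Lv1 = (3.14286, 4.00000); divide by 4.00000 → v2 = (0.78571, 1.00000)
Requested entry of v2: 28/28 = 1.0000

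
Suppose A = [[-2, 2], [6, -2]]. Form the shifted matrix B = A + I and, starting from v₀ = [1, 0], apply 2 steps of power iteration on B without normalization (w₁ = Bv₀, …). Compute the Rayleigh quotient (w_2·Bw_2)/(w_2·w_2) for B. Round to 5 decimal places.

B = A + I has rows (-1, 2); (6, -1)
w1 = Bv₀ = ((-1)·1 + 2·0; 6·1 + (-1)·0) = (-1, 6)
w2 = Bw1 = ((-1)·(-1) + 2·6; 6·(-1) + (-1)·6) = (13, -12)
Bw2 = (-37, 90)
w2·Bw2 = -1561; w2·w2 = 313; μ ≈ -1561/313 = -4.98722

-4.98722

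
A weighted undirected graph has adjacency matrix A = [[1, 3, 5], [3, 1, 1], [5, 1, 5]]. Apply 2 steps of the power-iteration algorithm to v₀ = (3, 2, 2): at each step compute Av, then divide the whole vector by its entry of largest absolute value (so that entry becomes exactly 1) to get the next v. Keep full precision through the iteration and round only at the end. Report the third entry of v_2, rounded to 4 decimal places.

Av0 = (19.00000, 13.00000, 27.00000); divide by 27.00000 → v1 = (0.70370, 0.48148, 1.00000)
Av1 = (7.14815, 3.59259, 9.00000); divide by 9.00000 → v2 = (0.79424, 0.39918, 1.00000)
Requested entry of v2: 243/243 = 1.0000

1.0000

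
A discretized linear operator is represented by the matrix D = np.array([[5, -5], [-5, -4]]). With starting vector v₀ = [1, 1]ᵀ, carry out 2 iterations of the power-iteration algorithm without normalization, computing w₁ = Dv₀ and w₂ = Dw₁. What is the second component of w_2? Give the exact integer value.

w1 = Dv₀ = (5·1 + (-5)·1; (-5)·1 + (-4)·1) = (0, -9)
w2 = Dw1 = (5·0 + (-5)·(-9); (-5)·0 + (-4)·(-9)) = (45, 36)
The requested component of w2 is 36.

36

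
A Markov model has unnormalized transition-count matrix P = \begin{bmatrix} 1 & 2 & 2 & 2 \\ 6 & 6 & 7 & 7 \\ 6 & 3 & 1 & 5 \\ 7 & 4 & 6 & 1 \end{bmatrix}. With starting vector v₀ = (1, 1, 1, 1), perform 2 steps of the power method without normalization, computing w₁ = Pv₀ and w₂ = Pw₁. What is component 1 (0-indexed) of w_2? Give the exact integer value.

429

w1 = Pv₀ = (1·1 + 2·1 + 2·1 + 2·1; 6·1 + 6·1 + 7·1 + 7·1; 6·1 + 3·1 + 1·1 + 5·1; 7·1 + 4·1 + 6·1 + 1·1) = (7, 26, 15, 18)
w2 = Pw1 = (1·7 + 2·26 + 2·15 + 2·18; 6·7 + 6·26 + 7·15 + 7·18; 6·7 + 3·26 + 1·15 + 5·18; 7·7 + 4·26 + 6·15 + 1·18) = (125, 429, 225, 261)
The requested component of w2 is 429.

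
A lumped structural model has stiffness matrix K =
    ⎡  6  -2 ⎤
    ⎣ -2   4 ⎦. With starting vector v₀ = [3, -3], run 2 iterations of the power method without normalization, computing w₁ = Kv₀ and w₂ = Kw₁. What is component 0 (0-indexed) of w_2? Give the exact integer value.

w1 = Kv₀ = (24, -18)
w2 = Kw1 = (180, -120)
The requested component of w2 is 180.

180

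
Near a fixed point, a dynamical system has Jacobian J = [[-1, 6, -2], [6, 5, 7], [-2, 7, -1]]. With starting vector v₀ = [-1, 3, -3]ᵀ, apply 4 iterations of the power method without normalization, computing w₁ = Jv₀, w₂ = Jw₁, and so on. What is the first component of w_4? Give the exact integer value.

-10749

w1 = Jv₀ = (25, -12, 26)
w2 = Jw1 = (-149, 272, -160)
w3 = Jw2 = (2101, -654, 2362)
w4 = Jw3 = (-10749, 25870, -11142)
The requested component of w4 is -10749.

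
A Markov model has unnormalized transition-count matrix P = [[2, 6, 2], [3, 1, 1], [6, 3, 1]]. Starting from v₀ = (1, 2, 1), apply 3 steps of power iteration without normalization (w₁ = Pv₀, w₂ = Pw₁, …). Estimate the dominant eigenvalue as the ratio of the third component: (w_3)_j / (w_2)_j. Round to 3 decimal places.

w1 = Pv₀ = (2·1 + 6·2 + 2·1; 3·1 + 1·2 + 1·1; 6·1 + 3·2 + 1·1) = (16, 6, 13)
w2 = Pw1 = (2·16 + 6·6 + 2·13; 3·16 + 1·6 + 1·13; 6·16 + 3·6 + 1·13) = (94, 67, 127)
w3 = Pw2 = (844, 476, 892)
Ratio at component: 892 / 127 = 7.024

λ ≈ 7.024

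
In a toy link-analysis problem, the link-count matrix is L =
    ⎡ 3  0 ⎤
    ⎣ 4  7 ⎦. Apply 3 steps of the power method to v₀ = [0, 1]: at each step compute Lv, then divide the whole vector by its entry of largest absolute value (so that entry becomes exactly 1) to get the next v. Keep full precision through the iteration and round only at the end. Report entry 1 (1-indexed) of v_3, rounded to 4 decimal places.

0.0000

Lv0 = (0.00000, 7.00000); divide by 7.00000 → v1 = (0.00000, 1.00000)
Lv1 = (0.00000, 7.00000); divide by 7.00000 → v2 = (0.00000, 1.00000)
Lv2 = (0.00000, 7.00000); divide by 7.00000 → v3 = (0.00000, 1.00000)
Requested entry of v3: 0/343 = 0.0000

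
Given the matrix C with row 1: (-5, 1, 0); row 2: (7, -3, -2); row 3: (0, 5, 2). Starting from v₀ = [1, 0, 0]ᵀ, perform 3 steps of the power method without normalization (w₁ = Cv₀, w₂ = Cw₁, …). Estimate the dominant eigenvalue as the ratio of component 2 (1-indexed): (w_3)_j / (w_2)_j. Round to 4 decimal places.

w1 = Cv₀ = ((-5)·1 + 1·0 + 0·0; 7·1 + (-3)·0 + (-2)·0; 0·1 + 5·0 + 2·0) = (-5, 7, 0)
w2 = Cw1 = ((-5)·(-5) + 1·7 + 0·0; 7·(-5) + (-3)·7 + (-2)·0; 0·(-5) + 5·7 + 2·0) = (32, -56, 35)
w3 = Cw2 = (-216, 322, -210)
Ratio at component: 322 / -56 = -5.7500

λ ≈ -5.7500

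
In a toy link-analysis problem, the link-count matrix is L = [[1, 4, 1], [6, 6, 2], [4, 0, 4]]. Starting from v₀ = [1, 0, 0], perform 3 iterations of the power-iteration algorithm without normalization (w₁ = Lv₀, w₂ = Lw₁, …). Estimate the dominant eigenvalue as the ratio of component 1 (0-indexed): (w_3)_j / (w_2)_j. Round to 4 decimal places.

10.2800

w1 = Lv₀ = (1, 6, 4)
w2 = Lw1 = (29, 50, 20)
w3 = Lw2 = (249, 514, 196)
Ratio at component: 514 / 50 = 10.2800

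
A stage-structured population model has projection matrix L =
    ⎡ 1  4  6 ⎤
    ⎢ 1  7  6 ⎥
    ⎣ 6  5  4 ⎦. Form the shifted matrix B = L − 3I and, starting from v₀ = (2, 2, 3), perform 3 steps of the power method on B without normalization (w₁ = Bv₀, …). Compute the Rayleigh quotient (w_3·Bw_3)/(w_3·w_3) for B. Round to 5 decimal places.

10.71895

B = L − 3I has rows (-2, 4, 6); (1, 4, 6); (6, 5, 1)
w1 = Bv₀ = (22, 28, 25)
w2 = Bw1 = (218, 284, 297)
w3 = Bw2 = (2482, 3136, 3025)
Bw3 = (25730, 33176, 33597)
w3·Bw3 = 269532721; w3·w3 = 25145445; μ ≈ 269532721/25145445 = 10.71895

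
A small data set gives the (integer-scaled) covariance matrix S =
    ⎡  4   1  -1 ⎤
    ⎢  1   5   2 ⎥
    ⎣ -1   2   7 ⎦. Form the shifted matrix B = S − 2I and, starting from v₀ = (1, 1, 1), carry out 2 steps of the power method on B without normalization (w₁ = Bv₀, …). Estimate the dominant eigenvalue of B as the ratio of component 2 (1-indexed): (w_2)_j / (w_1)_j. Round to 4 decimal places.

B = S − 2I has rows (2, 1, -1); (1, 3, 2); (-1, 2, 5)
w1 = Bv₀ = (2·1 + 1·1 + (-1)·1; 1·1 + 3·1 + 2·1; (-1)·1 + 2·1 + 5·1) = (2, 6, 6)
w2 = Bw1 = (2·2 + 1·6 + (-1)·6; 1·2 + 3·6 + 2·6; (-1)·2 + 2·6 + 5·6) = (4, 32, 40)
Ratio: 32/6 = 5.3333

μ ≈ 5.3333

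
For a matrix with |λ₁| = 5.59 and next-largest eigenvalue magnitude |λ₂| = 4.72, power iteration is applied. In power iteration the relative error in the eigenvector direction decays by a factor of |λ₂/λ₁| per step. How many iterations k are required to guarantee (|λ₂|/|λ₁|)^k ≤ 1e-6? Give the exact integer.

82

|λ₂/λ₁| = 4.72/5.59 = 0.84436
Need k ≥ ln(1e-6) / ln(0.84436) = -13.8155 / -0.1692 ≈ 81.666
Smallest integer k satisfying the bound: 82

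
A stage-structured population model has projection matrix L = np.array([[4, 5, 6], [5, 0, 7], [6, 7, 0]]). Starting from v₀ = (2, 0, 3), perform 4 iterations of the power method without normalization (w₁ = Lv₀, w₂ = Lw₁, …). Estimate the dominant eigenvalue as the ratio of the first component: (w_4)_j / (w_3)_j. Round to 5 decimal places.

13.11788

w1 = Lv₀ = (26, 31, 12)
w2 = Lw1 = (331, 214, 373)
w3 = Lw2 = (4632, 4266, 3484)
w4 = Lw3 = (60762, 47548, 57654)
Ratio at component: 60762 / 4632 = 13.11788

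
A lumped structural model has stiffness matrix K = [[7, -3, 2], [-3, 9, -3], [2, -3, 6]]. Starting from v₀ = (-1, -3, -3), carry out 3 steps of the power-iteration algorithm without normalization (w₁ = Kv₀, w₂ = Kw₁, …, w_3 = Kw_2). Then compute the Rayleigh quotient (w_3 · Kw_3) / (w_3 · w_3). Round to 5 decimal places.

w1 = Kv₀ = (-4, -15, -11)
w2 = Kw1 = (-5, -90, -29)
w3 = Kw2 = (177, -708, 86)
Kw3 = (3535, -7161, 2994)
w3·Kw3 = 177·3535 + (-708)·(-7161) + 86·2994 = 5953167; w3·w3 = 177·177 + (-708)·(-708) + 86·86 = 539989
λ ≈ 5953167/539989 = 11.02461

11.02461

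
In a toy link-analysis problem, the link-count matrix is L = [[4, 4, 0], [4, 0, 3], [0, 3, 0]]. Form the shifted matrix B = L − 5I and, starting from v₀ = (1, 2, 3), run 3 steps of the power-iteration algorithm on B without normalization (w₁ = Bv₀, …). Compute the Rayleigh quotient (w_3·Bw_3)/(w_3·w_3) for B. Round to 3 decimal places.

B = L − 5I has rows (-1, 4, 0); (4, -5, 3); (0, 3, -5)
w1 = Bv₀ = (7, 3, -9)
w2 = Bw1 = (5, -14, 54)
w3 = Bw2 = (-61, 252, -312)
Bw3 = (1069, -2440, 2316)
w3·Bw3 = -1402681; w3·w3 = 164569; μ ≈ -1402681/164569 = -8.523

-8.523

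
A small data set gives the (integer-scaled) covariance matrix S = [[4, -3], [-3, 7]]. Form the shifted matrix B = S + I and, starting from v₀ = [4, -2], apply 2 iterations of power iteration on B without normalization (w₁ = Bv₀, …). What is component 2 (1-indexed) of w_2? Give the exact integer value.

B = S + I has rows (5, -3); (-3, 8)
w1 = Bv₀ = (5·4 + (-3)·(-2); (-3)·4 + 8·(-2)) = (26, -28)
w2 = Bw1 = (5·26 + (-3)·(-28); (-3)·26 + 8·(-28)) = (214, -302)
Requested component of w2: -302

-302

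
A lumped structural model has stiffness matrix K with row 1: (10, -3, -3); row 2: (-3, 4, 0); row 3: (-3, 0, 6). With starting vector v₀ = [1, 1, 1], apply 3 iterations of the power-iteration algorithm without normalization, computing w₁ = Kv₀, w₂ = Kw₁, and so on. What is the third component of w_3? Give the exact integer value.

w1 = Kv₀ = (10·1 + (-3)·1 + (-3)·1; (-3)·1 + 4·1 + 0·1; (-3)·1 + 0·1 + 6·1) = (4, 1, 3)
w2 = Kw1 = (10·4 + (-3)·1 + (-3)·3; (-3)·4 + 4·1 + 0·3; (-3)·4 + 0·1 + 6·3) = (28, -8, 6)
w3 = Kw2 = (286, -116, -48)
The requested component of w3 is -48.

-48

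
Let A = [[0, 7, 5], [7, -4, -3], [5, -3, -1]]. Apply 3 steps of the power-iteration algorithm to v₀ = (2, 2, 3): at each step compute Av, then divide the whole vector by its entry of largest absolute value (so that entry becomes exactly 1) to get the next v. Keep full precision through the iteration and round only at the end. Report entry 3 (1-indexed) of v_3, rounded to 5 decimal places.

-0.38639

Av0 = (29.000000, -3.000000, 1.000000); divide by 29.000000 → v1 = (1.000000, -0.103448, 0.034483)
Av1 = (-0.551724, 7.310345, 5.275862); divide by 7.310345 → v2 = (-0.075472, 1.000000, 0.721698)
Av2 = (10.608491, -6.693396, -4.099057); divide by 10.608491 → v3 = (1.000000, -0.630947, -0.386394)
Requested entry of v3: -869/2249 = -0.38639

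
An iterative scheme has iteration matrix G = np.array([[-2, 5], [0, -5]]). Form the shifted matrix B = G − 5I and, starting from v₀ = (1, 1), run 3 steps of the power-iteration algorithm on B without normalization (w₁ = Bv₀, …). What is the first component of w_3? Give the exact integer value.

B = G − 5I has rows (-7, 5); (0, -10)
w1 = Bv₀ = (-2, -10)
w2 = Bw1 = (-36, 100)
w3 = Bw2 = (752, -1000)
Requested component of w3: 752

752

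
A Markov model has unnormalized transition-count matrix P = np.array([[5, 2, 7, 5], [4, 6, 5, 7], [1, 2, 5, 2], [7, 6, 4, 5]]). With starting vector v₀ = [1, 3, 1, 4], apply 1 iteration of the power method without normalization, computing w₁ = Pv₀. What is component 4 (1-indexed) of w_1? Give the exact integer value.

49

w1 = Pv₀ = (5·1 + 2·3 + 7·1 + 5·4; 4·1 + 6·3 + 5·1 + 7·4; 1·1 + 2·3 + 5·1 + 2·4; 7·1 + 6·3 + 4·1 + 5·4) = (38, 55, 20, 49)
The requested component of w1 is 49.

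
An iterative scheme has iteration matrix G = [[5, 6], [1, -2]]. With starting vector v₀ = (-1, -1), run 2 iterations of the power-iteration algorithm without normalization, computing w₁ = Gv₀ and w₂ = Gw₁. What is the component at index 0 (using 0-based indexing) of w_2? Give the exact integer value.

-49

w1 = Gv₀ = (5·(-1) + 6·(-1); 1·(-1) + (-2)·(-1)) = (-11, 1)
w2 = Gw1 = (5·(-11) + 6·1; 1·(-11) + (-2)·1) = (-49, -13)
The requested component of w2 is -49.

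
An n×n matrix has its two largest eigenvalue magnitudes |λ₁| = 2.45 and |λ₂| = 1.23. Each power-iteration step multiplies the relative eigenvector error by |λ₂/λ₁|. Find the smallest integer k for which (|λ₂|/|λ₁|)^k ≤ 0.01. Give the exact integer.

|λ₂/λ₁| = 1.23/2.45 = 0.50204
Need k ≥ ln(0.01) / ln(0.50204) = -4.6052 / -0.6891 ≈ 6.683
Smallest integer k satisfying the bound: 7

7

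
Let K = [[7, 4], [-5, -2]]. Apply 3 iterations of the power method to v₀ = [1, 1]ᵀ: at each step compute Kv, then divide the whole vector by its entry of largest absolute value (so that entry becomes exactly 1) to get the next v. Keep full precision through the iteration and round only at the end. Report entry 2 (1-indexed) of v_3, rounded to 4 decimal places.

-0.9106

Kv0 = (11.00000, -7.00000); divide by 11.00000 → v1 = (1.00000, -0.63636)
Kv1 = (4.45455, -3.72727); divide by 4.45455 → v2 = (1.00000, -0.83673)
Kv2 = (3.65306, -3.32653); divide by 3.65306 → v3 = (1.00000, -0.91061)
Requested entry of v3: -163/179 = -0.9106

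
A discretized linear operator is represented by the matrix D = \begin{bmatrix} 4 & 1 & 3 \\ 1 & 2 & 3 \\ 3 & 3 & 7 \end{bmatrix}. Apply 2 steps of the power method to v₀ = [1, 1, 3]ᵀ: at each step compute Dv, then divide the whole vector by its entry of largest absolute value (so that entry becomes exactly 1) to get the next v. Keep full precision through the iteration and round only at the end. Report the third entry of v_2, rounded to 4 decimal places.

Dv0 = (14.00000, 12.00000, 27.00000); divide by 27.00000 → v1 = (0.51852, 0.44444, 1.00000)
Dv1 = (5.51852, 4.40741, 9.88889); divide by 9.88889 → v2 = (0.55805, 0.44569, 1.00000)
Requested entry of v2: 267/267 = 1.0000

1.0000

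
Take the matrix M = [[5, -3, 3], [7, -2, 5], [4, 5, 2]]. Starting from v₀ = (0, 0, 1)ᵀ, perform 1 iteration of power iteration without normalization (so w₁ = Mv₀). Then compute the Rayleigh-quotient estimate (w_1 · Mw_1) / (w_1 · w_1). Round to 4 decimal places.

w1 = Mv₀ = (5·0 + (-3)·0 + 3·1; 7·0 + (-2)·0 + 5·1; 4·0 + 5·0 + 2·1) = (3, 5, 2)
Mw1 = (6, 21, 41)
w1·Mw1 = 3·6 + 5·21 + 2·41 = 205; w1·w1 = 3·3 + 5·5 + 2·2 = 38
λ ≈ 205/38 = 5.3947

5.3947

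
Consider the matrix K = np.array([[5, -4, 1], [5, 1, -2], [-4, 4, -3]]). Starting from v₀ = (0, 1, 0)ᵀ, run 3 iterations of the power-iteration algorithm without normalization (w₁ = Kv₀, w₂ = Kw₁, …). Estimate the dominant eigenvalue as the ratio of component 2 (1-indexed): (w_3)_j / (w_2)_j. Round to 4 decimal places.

5.2963

w1 = Kv₀ = (5·0 + (-4)·1 + 1·0; 5·0 + 1·1 + (-2)·0; (-4)·0 + 4·1 + (-3)·0) = (-4, 1, 4)
w2 = Kw1 = (5·(-4) + (-4)·1 + 1·4; 5·(-4) + 1·1 + (-2)·4; (-4)·(-4) + 4·1 + (-3)·4) = (-20, -27, 8)
w3 = Kw2 = (16, -143, -52)
Ratio at component: -143 / -27 = 5.2963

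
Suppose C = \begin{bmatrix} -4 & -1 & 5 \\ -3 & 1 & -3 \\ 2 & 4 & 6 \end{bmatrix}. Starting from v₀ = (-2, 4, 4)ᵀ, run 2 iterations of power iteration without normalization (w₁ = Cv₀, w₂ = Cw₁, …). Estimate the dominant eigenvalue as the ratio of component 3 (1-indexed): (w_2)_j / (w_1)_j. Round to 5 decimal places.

w1 = Cv₀ = ((-4)·(-2) + (-1)·4 + 5·4; (-3)·(-2) + 1·4 + (-3)·4; 2·(-2) + 4·4 + 6·4) = (24, -2, 36)
w2 = Cw1 = ((-4)·24 + (-1)·(-2) + 5·36; (-3)·24 + 1·(-2) + (-3)·36; 2·24 + 4·(-2) + 6·36) = (86, -182, 256)
Ratio at component: 256 / 36 = 7.11111

λ ≈ 7.11111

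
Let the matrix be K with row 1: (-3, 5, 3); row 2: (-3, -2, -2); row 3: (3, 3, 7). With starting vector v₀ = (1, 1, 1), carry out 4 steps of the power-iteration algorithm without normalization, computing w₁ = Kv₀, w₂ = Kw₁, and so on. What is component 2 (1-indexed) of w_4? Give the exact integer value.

w1 = Kv₀ = (5, -7, 13)
w2 = Kw1 = (-11, -27, 85)
w3 = Kw2 = (153, -83, 481)
w4 = Kw3 = (569, -1255, 3577)
The requested component of w4 is -1255.

-1255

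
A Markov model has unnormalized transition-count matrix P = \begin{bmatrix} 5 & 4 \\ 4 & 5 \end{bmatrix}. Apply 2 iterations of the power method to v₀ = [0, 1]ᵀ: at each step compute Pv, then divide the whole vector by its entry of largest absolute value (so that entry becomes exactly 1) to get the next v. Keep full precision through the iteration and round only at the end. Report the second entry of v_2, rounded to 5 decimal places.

Pv0 = (4.000000, 5.000000); divide by 5.000000 → v1 = (0.800000, 1.000000)
Pv1 = (8.000000, 8.200000); divide by 8.200000 → v2 = (0.975610, 1.000000)
Requested entry of v2: 41/41 = 1.00000

1.00000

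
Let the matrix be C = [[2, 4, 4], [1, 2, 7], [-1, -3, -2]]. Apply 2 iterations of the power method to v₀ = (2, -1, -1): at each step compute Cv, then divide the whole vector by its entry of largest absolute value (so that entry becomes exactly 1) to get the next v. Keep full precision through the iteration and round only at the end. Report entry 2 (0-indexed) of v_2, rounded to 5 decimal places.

Cv0 = (-4.000000, -7.000000, 3.000000); divide by -7.000000 → v1 = (0.571429, 1.000000, -0.428571)
Cv1 = (3.428571, -0.428571, -2.714286); divide by 3.428571 → v2 = (1.000000, -0.125000, -0.791667)
Requested entry of v2: 19/-24 = -0.79167

-0.79167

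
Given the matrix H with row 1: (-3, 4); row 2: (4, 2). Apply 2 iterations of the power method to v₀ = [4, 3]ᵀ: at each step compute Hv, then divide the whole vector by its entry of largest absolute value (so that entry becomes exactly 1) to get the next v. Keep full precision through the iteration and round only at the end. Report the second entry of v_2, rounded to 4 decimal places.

Hv0 = (0.00000, 22.00000); divide by 22.00000 → v1 = (0.00000, 1.00000)
Hv1 = (4.00000, 2.00000); divide by 4.00000 → v2 = (1.00000, 0.50000)
Requested entry of v2: 44/88 = 0.5000

0.5000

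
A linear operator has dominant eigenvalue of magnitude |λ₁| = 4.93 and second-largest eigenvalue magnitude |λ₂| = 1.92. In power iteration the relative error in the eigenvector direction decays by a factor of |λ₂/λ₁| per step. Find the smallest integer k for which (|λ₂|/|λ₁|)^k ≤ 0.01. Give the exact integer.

5

|λ₂/λ₁| = 1.92/4.93 = 0.38945
Need k ≥ ln(0.01) / ln(0.38945) = -4.6052 / -0.9430 ≈ 4.883
Smallest integer k satisfying the bound: 5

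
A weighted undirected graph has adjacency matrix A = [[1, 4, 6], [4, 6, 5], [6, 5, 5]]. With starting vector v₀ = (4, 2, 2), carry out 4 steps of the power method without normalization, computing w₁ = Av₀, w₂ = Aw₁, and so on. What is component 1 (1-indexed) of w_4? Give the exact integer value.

w1 = Av₀ = (24, 38, 44)
w2 = Aw1 = (440, 544, 554)
w3 = Aw2 = (5940, 7794, 8130)
w4 = Aw3 = (85896, 111174, 115260)
The requested component of w4 is 85896.

85896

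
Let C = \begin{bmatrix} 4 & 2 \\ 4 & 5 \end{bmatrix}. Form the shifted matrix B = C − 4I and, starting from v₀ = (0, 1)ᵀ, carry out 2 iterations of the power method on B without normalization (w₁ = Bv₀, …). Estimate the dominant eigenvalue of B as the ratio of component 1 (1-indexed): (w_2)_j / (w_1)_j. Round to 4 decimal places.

B = C − 4I has rows (0, 2); (4, 1)
w1 = Bv₀ = (2, 1)
w2 = Bw1 = (2, 9)
Ratio: 2/2 = 1.0000

μ ≈ 1.0000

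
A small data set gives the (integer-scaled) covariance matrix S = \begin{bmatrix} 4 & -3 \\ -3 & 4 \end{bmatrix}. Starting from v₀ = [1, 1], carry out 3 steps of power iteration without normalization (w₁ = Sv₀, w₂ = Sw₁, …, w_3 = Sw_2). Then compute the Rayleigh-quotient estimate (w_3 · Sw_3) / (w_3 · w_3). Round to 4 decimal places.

w1 = Sv₀ = (1, 1)
w2 = Sw1 = (1, 1)
w3 = Sw2 = (1, 1)
Sw3 = (1, 1)
w3·Sw3 = 1·1 + 1·1 = 2; w3·w3 = 1·1 + 1·1 = 2
λ ≈ 2/2 = 1.0000

1.0000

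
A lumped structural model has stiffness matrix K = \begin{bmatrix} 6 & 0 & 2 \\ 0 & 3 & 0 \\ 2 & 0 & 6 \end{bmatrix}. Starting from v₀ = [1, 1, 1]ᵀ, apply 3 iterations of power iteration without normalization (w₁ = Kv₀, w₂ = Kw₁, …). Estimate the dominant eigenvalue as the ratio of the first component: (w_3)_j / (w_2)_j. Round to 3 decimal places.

λ ≈ 8.000

w1 = Kv₀ = (6·1 + 0·1 + 2·1; 0·1 + 3·1 + 0·1; 2·1 + 0·1 + 6·1) = (8, 3, 8)
w2 = Kw1 = (6·8 + 0·3 + 2·8; 0·8 + 3·3 + 0·8; 2·8 + 0·3 + 6·8) = (64, 9, 64)
w3 = Kw2 = (512, 27, 512)
Ratio at component: 512 / 64 = 8.000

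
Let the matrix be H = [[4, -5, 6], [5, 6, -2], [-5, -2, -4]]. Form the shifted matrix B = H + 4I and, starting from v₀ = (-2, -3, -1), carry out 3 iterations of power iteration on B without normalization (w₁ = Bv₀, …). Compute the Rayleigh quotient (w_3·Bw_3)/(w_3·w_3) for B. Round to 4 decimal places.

μ ≈ 8.5622

B = H + 4I has rows (8, -5, 6); (5, 10, -2); (-5, -2, 0)
w1 = Bv₀ = (8·(-2) + (-5)·(-3) + 6·(-1); 5·(-2) + 10·(-3) + (-2)·(-1); (-5)·(-2) + (-2)·(-3) + 0·(-1)) = (-7, -38, 16)
w2 = Bw1 = (8·(-7) + (-5)·(-38) + 6·16; 5·(-7) + 10·(-38) + (-2)·16; (-5)·(-7) + (-2)·(-38) + 0·16) = (230, -447, 111)
w3 = Bw2 = (4741, -3542, -256)
Bw3 = (54102, -11203, -16621)
w3·Bw3 = 300433584; w3·w3 = 35088381; μ ≈ 300433584/35088381 = 8.5622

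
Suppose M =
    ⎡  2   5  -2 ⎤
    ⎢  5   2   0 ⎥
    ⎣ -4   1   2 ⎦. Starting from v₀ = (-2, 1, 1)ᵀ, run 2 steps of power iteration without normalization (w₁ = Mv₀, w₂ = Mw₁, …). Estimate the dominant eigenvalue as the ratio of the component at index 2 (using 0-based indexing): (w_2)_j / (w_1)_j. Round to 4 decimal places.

1.6364

w1 = Mv₀ = (-1, -8, 11)
w2 = Mw1 = (-64, -21, 18)
Ratio at component: 18 / 11 = 1.6364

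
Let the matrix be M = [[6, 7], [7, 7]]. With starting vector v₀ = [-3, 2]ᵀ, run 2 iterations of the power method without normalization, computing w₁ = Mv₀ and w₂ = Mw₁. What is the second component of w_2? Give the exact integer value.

-77

w1 = Mv₀ = (6·(-3) + 7·2; 7·(-3) + 7·2) = (-4, -7)
w2 = Mw1 = (6·(-4) + 7·(-7); 7·(-4) + 7·(-7)) = (-73, -77)
The requested component of w2 is -77.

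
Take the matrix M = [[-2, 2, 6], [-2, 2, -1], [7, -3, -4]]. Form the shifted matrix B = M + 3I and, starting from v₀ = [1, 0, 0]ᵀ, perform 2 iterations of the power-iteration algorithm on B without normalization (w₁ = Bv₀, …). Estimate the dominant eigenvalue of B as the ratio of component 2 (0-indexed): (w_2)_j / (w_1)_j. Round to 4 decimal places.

B = M + 3I has rows (1, 2, 6); (-2, 5, -1); (7, -3, -1)
w1 = Bv₀ = (1, -2, 7)
w2 = Bw1 = (39, -19, 6)
Ratio: 6/7 = 0.8571

0.8571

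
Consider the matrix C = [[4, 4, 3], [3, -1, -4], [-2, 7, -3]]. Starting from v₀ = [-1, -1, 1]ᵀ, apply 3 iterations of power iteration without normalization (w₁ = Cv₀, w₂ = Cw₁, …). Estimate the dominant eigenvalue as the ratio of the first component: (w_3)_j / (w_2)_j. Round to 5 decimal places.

w1 = Cv₀ = (-5, -6, -8)
w2 = Cw1 = (-68, 23, -8)
w3 = Cw2 = (-204, -195, 321)
Ratio at component: -204 / -68 = 3.00000

3.00000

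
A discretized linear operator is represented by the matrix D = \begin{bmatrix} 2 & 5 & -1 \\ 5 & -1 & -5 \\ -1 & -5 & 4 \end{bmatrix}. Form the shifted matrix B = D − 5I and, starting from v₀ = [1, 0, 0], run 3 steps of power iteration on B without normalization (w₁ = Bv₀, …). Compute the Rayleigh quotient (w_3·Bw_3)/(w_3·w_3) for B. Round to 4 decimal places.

-10.9874

B = D − 5I has rows (-3, 5, -1); (5, -6, -5); (-1, -5, -1)
w1 = Bv₀ = (-3, 5, -1)
w2 = Bw1 = (35, -40, -21)
w3 = Bw2 = (-284, 520, 186)
Bw3 = (3266, -5470, -2502)
w3·Bw3 = -4237316; w3·w3 = 385652; μ ≈ -4237316/385652 = -10.9874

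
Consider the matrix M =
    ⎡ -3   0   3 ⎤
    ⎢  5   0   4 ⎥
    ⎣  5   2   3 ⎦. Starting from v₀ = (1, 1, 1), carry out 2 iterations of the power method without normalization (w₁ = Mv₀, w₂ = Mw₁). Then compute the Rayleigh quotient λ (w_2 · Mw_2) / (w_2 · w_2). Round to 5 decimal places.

w1 = Mv₀ = ((-3)·1 + 0·1 + 3·1; 5·1 + 0·1 + 4·1; 5·1 + 2·1 + 3·1) = (0, 9, 10)
w2 = Mw1 = ((-3)·0 + 0·9 + 3·10; 5·0 + 0·9 + 4·10; 5·0 + 2·9 + 3·10) = (30, 40, 48)
Mw2 = (54, 342, 374)
w2·Mw2 = 30·54 + 40·342 + 48·374 = 33252; w2·w2 = 30·30 + 40·40 + 48·48 = 4804
λ ≈ 33252/4804 = 6.92173

λ ≈ 6.92173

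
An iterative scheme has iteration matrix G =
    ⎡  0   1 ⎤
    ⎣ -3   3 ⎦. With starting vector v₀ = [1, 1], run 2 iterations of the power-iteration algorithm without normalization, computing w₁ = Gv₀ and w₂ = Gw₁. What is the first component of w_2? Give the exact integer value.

w1 = Gv₀ = (0·1 + 1·1; (-3)·1 + 3·1) = (1, 0)
w2 = Gw1 = (0·1 + 1·0; (-3)·1 + 3·0) = (0, -3)
The requested component of w2 is 0.

0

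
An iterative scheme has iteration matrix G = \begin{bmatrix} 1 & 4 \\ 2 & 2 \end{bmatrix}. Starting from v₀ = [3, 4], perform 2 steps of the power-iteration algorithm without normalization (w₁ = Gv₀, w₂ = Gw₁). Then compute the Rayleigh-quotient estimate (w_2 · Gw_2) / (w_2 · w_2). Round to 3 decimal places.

w1 = Gv₀ = (1·3 + 4·4; 2·3 + 2·4) = (19, 14)
w2 = Gw1 = (1·19 + 4·14; 2·19 + 2·14) = (75, 66)
Gw2 = (339, 282)
w2·Gw2 = 75·339 + 66·282 = 44037; w2·w2 = 75·75 + 66·66 = 9981
λ ≈ 44037/9981 = 4.412

λ ≈ 4.412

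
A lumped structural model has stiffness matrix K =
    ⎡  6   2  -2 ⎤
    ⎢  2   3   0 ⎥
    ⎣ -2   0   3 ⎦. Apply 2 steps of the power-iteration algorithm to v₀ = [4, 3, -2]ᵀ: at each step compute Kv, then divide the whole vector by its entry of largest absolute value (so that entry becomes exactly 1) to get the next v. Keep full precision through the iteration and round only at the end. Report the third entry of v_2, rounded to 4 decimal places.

-0.4135

Kv0 = (34.00000, 17.00000, -14.00000); divide by 34.00000 → v1 = (1.00000, 0.50000, -0.41176)
Kv1 = (7.82353, 3.50000, -3.23529); divide by 7.82353 → v2 = (1.00000, 0.44737, -0.41353)
Requested entry of v2: -110/266 = -0.4135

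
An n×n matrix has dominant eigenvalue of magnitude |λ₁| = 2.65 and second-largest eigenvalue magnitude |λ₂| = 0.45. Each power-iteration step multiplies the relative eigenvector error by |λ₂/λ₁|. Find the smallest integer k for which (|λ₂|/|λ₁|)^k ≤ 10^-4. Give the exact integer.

|λ₂/λ₁| = 0.45/2.65 = 0.16981
Need k ≥ ln(10^-4) / ln(0.16981) = -9.2103 / -1.7731 ≈ 5.195
Smallest integer k satisfying the bound: 6

6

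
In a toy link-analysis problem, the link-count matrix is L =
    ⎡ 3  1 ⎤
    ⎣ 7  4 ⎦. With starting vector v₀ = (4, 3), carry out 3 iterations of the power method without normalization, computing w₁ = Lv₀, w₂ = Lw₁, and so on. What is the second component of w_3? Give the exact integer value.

1655

w1 = Lv₀ = (3·4 + 1·3; 7·4 + 4·3) = (15, 40)
w2 = Lw1 = (3·15 + 1·40; 7·15 + 4·40) = (85, 265)
w3 = Lw2 = (520, 1655)
The requested component of w3 is 1655.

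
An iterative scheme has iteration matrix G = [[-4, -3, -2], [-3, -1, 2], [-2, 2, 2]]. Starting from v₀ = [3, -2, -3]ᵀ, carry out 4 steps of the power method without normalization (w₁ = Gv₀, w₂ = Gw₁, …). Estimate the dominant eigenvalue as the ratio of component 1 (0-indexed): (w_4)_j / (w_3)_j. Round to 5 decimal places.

w1 = Gv₀ = (0, -13, -16)
w2 = Gw1 = (71, -19, -58)
w3 = Gw2 = (-111, -310, -296)
w4 = Gw3 = (1966, 51, -990)
Ratio at component: 51 / -310 = -0.16452

λ ≈ -0.16452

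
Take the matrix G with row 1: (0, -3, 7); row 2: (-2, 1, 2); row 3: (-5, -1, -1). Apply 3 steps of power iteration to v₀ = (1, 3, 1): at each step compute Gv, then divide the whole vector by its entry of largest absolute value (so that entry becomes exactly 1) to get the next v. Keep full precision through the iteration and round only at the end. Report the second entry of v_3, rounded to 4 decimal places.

Gv0 = (-2.00000, 3.00000, -9.00000); divide by -9.00000 → v1 = (0.22222, -0.33333, 1.00000)
Gv1 = (8.00000, 1.22222, -1.77778); divide by 8.00000 → v2 = (1.00000, 0.15278, -0.22222)
Gv2 = (-2.01389, -2.29167, -4.93056); divide by -4.93056 → v3 = (0.40845, 0.46479, 1.00000)
Requested entry of v3: 165/355 = 0.4648

0.4648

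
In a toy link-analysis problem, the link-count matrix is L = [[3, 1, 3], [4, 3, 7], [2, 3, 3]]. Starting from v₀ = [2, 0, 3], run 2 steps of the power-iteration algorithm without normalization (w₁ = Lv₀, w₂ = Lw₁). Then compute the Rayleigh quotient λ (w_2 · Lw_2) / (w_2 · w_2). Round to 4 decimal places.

9.3349

w1 = Lv₀ = (15, 29, 13)
w2 = Lw1 = (113, 238, 156)
Lw2 = (1045, 2258, 1408)
w2·Lw2 = 113·1045 + 238·2258 + 156·1408 = 875137; w2·w2 = 113·113 + 238·238 + 156·156 = 93749
λ ≈ 875137/93749 = 9.3349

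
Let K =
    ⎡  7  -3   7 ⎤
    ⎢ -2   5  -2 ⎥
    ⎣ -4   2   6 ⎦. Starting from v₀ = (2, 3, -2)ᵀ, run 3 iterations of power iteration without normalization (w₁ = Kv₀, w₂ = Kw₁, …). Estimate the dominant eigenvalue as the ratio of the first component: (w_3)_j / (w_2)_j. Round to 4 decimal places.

w1 = Kv₀ = (-9, 15, -14)
w2 = Kw1 = (-206, 121, -18)
w3 = Kw2 = (-1931, 1053, 958)
Ratio at component: -1931 / -206 = 9.3738

λ ≈ 9.3738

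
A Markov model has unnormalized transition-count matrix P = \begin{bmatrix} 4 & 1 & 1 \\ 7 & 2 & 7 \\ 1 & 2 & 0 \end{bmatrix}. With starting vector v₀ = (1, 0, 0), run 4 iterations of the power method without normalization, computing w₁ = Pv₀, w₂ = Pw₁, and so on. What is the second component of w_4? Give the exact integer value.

2779

w1 = Pv₀ = (4·1 + 1·0 + 1·0; 7·1 + 2·0 + 7·0; 1·1 + 2·0 + 0·0) = (4, 7, 1)
w2 = Pw1 = (4·4 + 1·7 + 1·1; 7·4 + 2·7 + 7·1; 1·4 + 2·7 + 0·1) = (24, 49, 18)
w3 = Pw2 = (163, 392, 122)
w4 = Pw3 = (1166, 2779, 947)
The requested component of w4 is 2779.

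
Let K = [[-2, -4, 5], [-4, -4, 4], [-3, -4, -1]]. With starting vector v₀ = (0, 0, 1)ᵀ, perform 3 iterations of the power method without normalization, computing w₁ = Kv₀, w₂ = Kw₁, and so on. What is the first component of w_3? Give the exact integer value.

72

w1 = Kv₀ = (5, 4, -1)
w2 = Kw1 = (-31, -40, -30)
w3 = Kw2 = (72, 164, 283)
The requested component of w3 is 72.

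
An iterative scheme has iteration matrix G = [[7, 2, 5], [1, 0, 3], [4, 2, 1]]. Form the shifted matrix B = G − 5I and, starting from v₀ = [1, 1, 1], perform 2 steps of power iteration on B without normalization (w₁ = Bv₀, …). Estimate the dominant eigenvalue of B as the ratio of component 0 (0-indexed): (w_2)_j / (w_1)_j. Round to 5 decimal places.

μ ≈ 2.88889

B = G − 5I has rows (2, 2, 5); (1, -5, 3); (4, 2, -4)
w1 = Bv₀ = (2·1 + 2·1 + 5·1; 1·1 + (-5)·1 + 3·1; 4·1 + 2·1 + (-4)·1) = (9, -1, 2)
w2 = Bw1 = (2·9 + 2·(-1) + 5·2; 1·9 + (-5)·(-1) + 3·2; 4·9 + 2·(-1) + (-4)·2) = (26, 20, 26)
Ratio: 26/9 = 2.88889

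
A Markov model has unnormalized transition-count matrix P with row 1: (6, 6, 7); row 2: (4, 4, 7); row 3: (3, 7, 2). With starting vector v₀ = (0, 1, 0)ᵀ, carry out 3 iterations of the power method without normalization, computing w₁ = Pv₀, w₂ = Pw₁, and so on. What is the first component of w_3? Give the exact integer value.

1608

w1 = Pv₀ = (6·0 + 6·1 + 7·0; 4·0 + 4·1 + 7·0; 3·0 + 7·1 + 2·0) = (6, 4, 7)
w2 = Pw1 = (6·6 + 6·4 + 7·7; 4·6 + 4·4 + 7·7; 3·6 + 7·4 + 2·7) = (109, 89, 60)
w3 = Pw2 = (1608, 1212, 1070)
The requested component of w3 is 1608.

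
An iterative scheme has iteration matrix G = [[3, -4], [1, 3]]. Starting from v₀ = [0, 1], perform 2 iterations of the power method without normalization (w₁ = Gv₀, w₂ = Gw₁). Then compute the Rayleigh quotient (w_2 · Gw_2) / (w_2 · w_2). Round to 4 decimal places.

3.5990

w1 = Gv₀ = (-4, 3)
w2 = Gw1 = (-24, 5)
Gw2 = (-92, -9)
w2·Gw2 = (-24)·(-92) + 5·(-9) = 2163; w2·w2 = (-24)·(-24) + 5·5 = 601
λ ≈ 2163/601 = 3.5990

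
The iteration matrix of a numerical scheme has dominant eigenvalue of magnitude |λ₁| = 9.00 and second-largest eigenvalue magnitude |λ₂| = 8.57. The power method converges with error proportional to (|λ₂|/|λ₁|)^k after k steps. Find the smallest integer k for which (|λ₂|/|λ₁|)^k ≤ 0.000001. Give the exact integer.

283

|λ₂/λ₁| = 8.57/9.00 = 0.95222
Need k ≥ ln(0.000001) / ln(0.95222) = -13.8155 / -0.0490 ≈ 282.198
Smallest integer k satisfying the bound: 283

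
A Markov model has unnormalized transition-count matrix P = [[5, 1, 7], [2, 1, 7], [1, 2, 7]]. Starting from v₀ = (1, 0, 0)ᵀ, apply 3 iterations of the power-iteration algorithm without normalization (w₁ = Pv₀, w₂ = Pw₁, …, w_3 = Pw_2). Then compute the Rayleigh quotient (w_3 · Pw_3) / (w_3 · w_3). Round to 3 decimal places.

λ ≈ 10.252

w1 = Pv₀ = (5·1 + 1·0 + 7·0; 2·1 + 1·0 + 7·0; 1·1 + 2·0 + 7·0) = (5, 2, 1)
w2 = Pw1 = (5·5 + 1·2 + 7·1; 2·5 + 1·2 + 7·1; 1·5 + 2·2 + 7·1) = (34, 19, 16)
w3 = Pw2 = (301, 199, 184)
Pw3 = (2992, 2089, 1987)
w3·Pw3 = 301·2992 + 199·2089 + 184·1987 = 1681911; w3·w3 = 301·301 + 199·199 + 184·184 = 164058
λ ≈ 1681911/164058 = 10.252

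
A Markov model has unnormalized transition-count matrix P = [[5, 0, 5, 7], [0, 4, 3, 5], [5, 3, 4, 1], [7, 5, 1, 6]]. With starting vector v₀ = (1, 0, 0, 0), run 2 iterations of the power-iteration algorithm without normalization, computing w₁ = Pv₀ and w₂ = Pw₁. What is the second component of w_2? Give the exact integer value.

50

w1 = Pv₀ = (5, 0, 5, 7)
w2 = Pw1 = (99, 50, 52, 82)
The requested component of w2 is 50.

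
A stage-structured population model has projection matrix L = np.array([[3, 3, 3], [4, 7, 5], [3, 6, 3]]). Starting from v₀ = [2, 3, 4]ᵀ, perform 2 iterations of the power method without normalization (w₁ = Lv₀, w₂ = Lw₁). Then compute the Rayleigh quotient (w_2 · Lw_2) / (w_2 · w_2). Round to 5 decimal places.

w1 = Lv₀ = (27, 49, 36)
w2 = Lw1 = (336, 631, 483)
Lw2 = (4350, 8176, 6243)
w2·Lw2 = 336·4350 + 631·8176 + 483·6243 = 9636025; w2·w2 = 336·336 + 631·631 + 483·483 = 744346
λ ≈ 9636025/744346 = 12.94563

λ ≈ 12.94563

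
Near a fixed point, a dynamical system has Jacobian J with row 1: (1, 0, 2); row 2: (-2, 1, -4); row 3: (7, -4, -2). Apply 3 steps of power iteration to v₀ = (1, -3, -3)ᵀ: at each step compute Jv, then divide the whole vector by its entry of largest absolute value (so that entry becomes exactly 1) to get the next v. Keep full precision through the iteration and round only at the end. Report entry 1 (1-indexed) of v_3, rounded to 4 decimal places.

-0.2073

Jv0 = (-5.00000, 7.00000, 25.00000); divide by 25.00000 → v1 = (-0.20000, 0.28000, 1.00000)
Jv1 = (1.80000, -3.32000, -4.52000); divide by -4.52000 → v2 = (-0.39823, 0.73451, 1.00000)
Jv2 = (1.60177, -2.46903, -7.72566); divide by -7.72566 → v3 = (-0.20733, 0.31959, 1.00000)
Requested entry of v3: -181/873 = -0.2073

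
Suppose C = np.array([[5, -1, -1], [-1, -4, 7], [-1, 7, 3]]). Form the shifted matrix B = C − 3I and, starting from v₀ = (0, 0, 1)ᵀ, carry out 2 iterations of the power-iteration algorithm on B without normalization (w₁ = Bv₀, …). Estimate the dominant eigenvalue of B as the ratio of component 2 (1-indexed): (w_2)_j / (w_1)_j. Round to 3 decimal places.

B = C − 3I has rows (2, -1, -1); (-1, -7, 7); (-1, 7, 0)
w1 = Bv₀ = (-1, 7, 0)
w2 = Bw1 = (-9, -48, 50)
Ratio: -48/7 = -6.857

-6.857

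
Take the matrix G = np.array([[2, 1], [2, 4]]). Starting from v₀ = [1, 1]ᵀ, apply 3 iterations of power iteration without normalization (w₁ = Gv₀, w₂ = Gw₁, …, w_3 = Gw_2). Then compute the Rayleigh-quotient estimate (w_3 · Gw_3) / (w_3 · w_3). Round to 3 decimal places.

λ ≈ 4.740

w1 = Gv₀ = (2·1 + 1·1; 2·1 + 4·1) = (3, 6)
w2 = Gw1 = (2·3 + 1·6; 2·3 + 4·6) = (12, 30)
w3 = Gw2 = (54, 144)
Gw3 = (252, 684)
w3·Gw3 = 54·252 + 144·684 = 112104; w3·w3 = 54·54 + 144·144 = 23652
λ ≈ 112104/23652 = 4.740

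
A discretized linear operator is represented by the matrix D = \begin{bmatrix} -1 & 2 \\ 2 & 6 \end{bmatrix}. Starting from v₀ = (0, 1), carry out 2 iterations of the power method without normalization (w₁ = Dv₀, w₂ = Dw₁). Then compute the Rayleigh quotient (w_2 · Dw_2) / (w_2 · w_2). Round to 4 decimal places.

w1 = Dv₀ = (2, 6)
w2 = Dw1 = (10, 40)
Dw2 = (70, 260)
w2·Dw2 = 10·70 + 40·260 = 11100; w2·w2 = 10·10 + 40·40 = 1700
λ ≈ 11100/1700 = 6.5294

6.5294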